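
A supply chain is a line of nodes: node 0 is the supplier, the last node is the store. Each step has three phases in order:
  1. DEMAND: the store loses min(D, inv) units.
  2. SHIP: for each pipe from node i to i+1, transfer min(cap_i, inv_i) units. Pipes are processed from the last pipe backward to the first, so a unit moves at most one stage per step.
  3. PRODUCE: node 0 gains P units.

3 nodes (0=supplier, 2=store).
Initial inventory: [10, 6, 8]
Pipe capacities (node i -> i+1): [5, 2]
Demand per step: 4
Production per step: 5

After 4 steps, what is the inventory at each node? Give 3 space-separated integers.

Step 1: demand=4,sold=4 ship[1->2]=2 ship[0->1]=5 prod=5 -> inv=[10 9 6]
Step 2: demand=4,sold=4 ship[1->2]=2 ship[0->1]=5 prod=5 -> inv=[10 12 4]
Step 3: demand=4,sold=4 ship[1->2]=2 ship[0->1]=5 prod=5 -> inv=[10 15 2]
Step 4: demand=4,sold=2 ship[1->2]=2 ship[0->1]=5 prod=5 -> inv=[10 18 2]

10 18 2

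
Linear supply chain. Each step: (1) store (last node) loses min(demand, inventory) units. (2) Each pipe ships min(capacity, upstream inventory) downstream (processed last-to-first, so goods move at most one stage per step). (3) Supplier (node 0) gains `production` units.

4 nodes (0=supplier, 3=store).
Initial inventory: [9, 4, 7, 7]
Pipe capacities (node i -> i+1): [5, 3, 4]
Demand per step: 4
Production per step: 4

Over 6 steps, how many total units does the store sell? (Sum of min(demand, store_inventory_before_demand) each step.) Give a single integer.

Step 1: sold=4 (running total=4) -> [8 6 6 7]
Step 2: sold=4 (running total=8) -> [7 8 5 7]
Step 3: sold=4 (running total=12) -> [6 10 4 7]
Step 4: sold=4 (running total=16) -> [5 12 3 7]
Step 5: sold=4 (running total=20) -> [4 14 3 6]
Step 6: sold=4 (running total=24) -> [4 15 3 5]

Answer: 24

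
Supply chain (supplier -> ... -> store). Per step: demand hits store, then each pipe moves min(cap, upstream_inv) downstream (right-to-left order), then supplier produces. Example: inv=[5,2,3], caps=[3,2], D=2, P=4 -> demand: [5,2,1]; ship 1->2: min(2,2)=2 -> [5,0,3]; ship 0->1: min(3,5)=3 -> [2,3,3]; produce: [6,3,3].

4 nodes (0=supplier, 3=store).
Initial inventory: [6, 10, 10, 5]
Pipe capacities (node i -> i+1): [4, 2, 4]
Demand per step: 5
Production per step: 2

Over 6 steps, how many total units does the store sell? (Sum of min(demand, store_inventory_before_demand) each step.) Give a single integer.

Answer: 23

Derivation:
Step 1: sold=5 (running total=5) -> [4 12 8 4]
Step 2: sold=4 (running total=9) -> [2 14 6 4]
Step 3: sold=4 (running total=13) -> [2 14 4 4]
Step 4: sold=4 (running total=17) -> [2 14 2 4]
Step 5: sold=4 (running total=21) -> [2 14 2 2]
Step 6: sold=2 (running total=23) -> [2 14 2 2]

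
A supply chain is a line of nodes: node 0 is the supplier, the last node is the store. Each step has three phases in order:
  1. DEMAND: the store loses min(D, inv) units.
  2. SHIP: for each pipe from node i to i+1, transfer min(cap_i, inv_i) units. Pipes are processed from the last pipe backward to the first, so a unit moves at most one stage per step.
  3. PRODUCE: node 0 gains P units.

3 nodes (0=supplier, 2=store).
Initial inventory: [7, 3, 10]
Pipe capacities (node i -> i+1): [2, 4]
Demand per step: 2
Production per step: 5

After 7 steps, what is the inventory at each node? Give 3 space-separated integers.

Step 1: demand=2,sold=2 ship[1->2]=3 ship[0->1]=2 prod=5 -> inv=[10 2 11]
Step 2: demand=2,sold=2 ship[1->2]=2 ship[0->1]=2 prod=5 -> inv=[13 2 11]
Step 3: demand=2,sold=2 ship[1->2]=2 ship[0->1]=2 prod=5 -> inv=[16 2 11]
Step 4: demand=2,sold=2 ship[1->2]=2 ship[0->1]=2 prod=5 -> inv=[19 2 11]
Step 5: demand=2,sold=2 ship[1->2]=2 ship[0->1]=2 prod=5 -> inv=[22 2 11]
Step 6: demand=2,sold=2 ship[1->2]=2 ship[0->1]=2 prod=5 -> inv=[25 2 11]
Step 7: demand=2,sold=2 ship[1->2]=2 ship[0->1]=2 prod=5 -> inv=[28 2 11]

28 2 11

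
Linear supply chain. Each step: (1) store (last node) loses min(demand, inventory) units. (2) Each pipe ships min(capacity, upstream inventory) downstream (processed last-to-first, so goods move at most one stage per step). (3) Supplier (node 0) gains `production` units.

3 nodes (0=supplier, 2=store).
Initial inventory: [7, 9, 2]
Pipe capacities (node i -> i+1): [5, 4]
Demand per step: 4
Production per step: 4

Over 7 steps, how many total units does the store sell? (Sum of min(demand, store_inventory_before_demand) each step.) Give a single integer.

Answer: 26

Derivation:
Step 1: sold=2 (running total=2) -> [6 10 4]
Step 2: sold=4 (running total=6) -> [5 11 4]
Step 3: sold=4 (running total=10) -> [4 12 4]
Step 4: sold=4 (running total=14) -> [4 12 4]
Step 5: sold=4 (running total=18) -> [4 12 4]
Step 6: sold=4 (running total=22) -> [4 12 4]
Step 7: sold=4 (running total=26) -> [4 12 4]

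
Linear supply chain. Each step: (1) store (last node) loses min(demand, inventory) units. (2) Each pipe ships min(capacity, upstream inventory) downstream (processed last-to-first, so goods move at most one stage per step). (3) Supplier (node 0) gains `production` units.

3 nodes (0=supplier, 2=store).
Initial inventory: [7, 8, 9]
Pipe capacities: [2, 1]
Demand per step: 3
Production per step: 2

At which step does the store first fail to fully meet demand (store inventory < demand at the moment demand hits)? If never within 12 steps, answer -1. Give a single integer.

Step 1: demand=3,sold=3 ship[1->2]=1 ship[0->1]=2 prod=2 -> [7 9 7]
Step 2: demand=3,sold=3 ship[1->2]=1 ship[0->1]=2 prod=2 -> [7 10 5]
Step 3: demand=3,sold=3 ship[1->2]=1 ship[0->1]=2 prod=2 -> [7 11 3]
Step 4: demand=3,sold=3 ship[1->2]=1 ship[0->1]=2 prod=2 -> [7 12 1]
Step 5: demand=3,sold=1 ship[1->2]=1 ship[0->1]=2 prod=2 -> [7 13 1]
Step 6: demand=3,sold=1 ship[1->2]=1 ship[0->1]=2 prod=2 -> [7 14 1]
Step 7: demand=3,sold=1 ship[1->2]=1 ship[0->1]=2 prod=2 -> [7 15 1]
Step 8: demand=3,sold=1 ship[1->2]=1 ship[0->1]=2 prod=2 -> [7 16 1]
Step 9: demand=3,sold=1 ship[1->2]=1 ship[0->1]=2 prod=2 -> [7 17 1]
Step 10: demand=3,sold=1 ship[1->2]=1 ship[0->1]=2 prod=2 -> [7 18 1]
Step 11: demand=3,sold=1 ship[1->2]=1 ship[0->1]=2 prod=2 -> [7 19 1]
Step 12: demand=3,sold=1 ship[1->2]=1 ship[0->1]=2 prod=2 -> [7 20 1]
First stockout at step 5

5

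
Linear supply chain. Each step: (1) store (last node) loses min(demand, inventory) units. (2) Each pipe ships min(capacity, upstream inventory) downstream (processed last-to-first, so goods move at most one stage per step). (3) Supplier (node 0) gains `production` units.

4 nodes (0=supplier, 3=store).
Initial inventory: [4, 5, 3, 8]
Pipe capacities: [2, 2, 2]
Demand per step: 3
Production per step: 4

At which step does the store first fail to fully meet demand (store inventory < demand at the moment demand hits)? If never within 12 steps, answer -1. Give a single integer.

Step 1: demand=3,sold=3 ship[2->3]=2 ship[1->2]=2 ship[0->1]=2 prod=4 -> [6 5 3 7]
Step 2: demand=3,sold=3 ship[2->3]=2 ship[1->2]=2 ship[0->1]=2 prod=4 -> [8 5 3 6]
Step 3: demand=3,sold=3 ship[2->3]=2 ship[1->2]=2 ship[0->1]=2 prod=4 -> [10 5 3 5]
Step 4: demand=3,sold=3 ship[2->3]=2 ship[1->2]=2 ship[0->1]=2 prod=4 -> [12 5 3 4]
Step 5: demand=3,sold=3 ship[2->3]=2 ship[1->2]=2 ship[0->1]=2 prod=4 -> [14 5 3 3]
Step 6: demand=3,sold=3 ship[2->3]=2 ship[1->2]=2 ship[0->1]=2 prod=4 -> [16 5 3 2]
Step 7: demand=3,sold=2 ship[2->3]=2 ship[1->2]=2 ship[0->1]=2 prod=4 -> [18 5 3 2]
Step 8: demand=3,sold=2 ship[2->3]=2 ship[1->2]=2 ship[0->1]=2 prod=4 -> [20 5 3 2]
Step 9: demand=3,sold=2 ship[2->3]=2 ship[1->2]=2 ship[0->1]=2 prod=4 -> [22 5 3 2]
Step 10: demand=3,sold=2 ship[2->3]=2 ship[1->2]=2 ship[0->1]=2 prod=4 -> [24 5 3 2]
Step 11: demand=3,sold=2 ship[2->3]=2 ship[1->2]=2 ship[0->1]=2 prod=4 -> [26 5 3 2]
Step 12: demand=3,sold=2 ship[2->3]=2 ship[1->2]=2 ship[0->1]=2 prod=4 -> [28 5 3 2]
First stockout at step 7

7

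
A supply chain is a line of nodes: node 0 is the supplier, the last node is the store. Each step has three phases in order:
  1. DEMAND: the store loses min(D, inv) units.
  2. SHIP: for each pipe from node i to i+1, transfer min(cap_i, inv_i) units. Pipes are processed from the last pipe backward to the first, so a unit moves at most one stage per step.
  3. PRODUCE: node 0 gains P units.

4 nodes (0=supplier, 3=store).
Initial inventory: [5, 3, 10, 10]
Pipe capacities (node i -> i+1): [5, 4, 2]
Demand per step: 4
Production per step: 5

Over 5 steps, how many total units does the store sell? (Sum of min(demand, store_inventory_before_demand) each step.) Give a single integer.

Step 1: sold=4 (running total=4) -> [5 5 11 8]
Step 2: sold=4 (running total=8) -> [5 6 13 6]
Step 3: sold=4 (running total=12) -> [5 7 15 4]
Step 4: sold=4 (running total=16) -> [5 8 17 2]
Step 5: sold=2 (running total=18) -> [5 9 19 2]

Answer: 18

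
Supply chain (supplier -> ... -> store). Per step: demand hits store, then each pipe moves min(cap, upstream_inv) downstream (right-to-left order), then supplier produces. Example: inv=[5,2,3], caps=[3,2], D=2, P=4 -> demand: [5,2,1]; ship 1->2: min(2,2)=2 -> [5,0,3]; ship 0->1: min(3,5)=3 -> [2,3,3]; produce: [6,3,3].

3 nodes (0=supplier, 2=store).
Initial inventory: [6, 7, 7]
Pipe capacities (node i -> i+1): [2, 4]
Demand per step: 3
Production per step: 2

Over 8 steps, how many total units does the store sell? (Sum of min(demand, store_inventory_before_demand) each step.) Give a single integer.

Answer: 24

Derivation:
Step 1: sold=3 (running total=3) -> [6 5 8]
Step 2: sold=3 (running total=6) -> [6 3 9]
Step 3: sold=3 (running total=9) -> [6 2 9]
Step 4: sold=3 (running total=12) -> [6 2 8]
Step 5: sold=3 (running total=15) -> [6 2 7]
Step 6: sold=3 (running total=18) -> [6 2 6]
Step 7: sold=3 (running total=21) -> [6 2 5]
Step 8: sold=3 (running total=24) -> [6 2 4]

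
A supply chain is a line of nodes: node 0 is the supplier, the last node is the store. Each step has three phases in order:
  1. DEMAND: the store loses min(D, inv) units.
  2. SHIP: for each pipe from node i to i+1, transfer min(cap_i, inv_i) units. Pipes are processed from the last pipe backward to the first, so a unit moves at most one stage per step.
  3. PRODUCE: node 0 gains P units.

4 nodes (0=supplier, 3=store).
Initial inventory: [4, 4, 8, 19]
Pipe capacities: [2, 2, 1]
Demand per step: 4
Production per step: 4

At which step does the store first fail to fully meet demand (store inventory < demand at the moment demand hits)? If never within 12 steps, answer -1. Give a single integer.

Step 1: demand=4,sold=4 ship[2->3]=1 ship[1->2]=2 ship[0->1]=2 prod=4 -> [6 4 9 16]
Step 2: demand=4,sold=4 ship[2->3]=1 ship[1->2]=2 ship[0->1]=2 prod=4 -> [8 4 10 13]
Step 3: demand=4,sold=4 ship[2->3]=1 ship[1->2]=2 ship[0->1]=2 prod=4 -> [10 4 11 10]
Step 4: demand=4,sold=4 ship[2->3]=1 ship[1->2]=2 ship[0->1]=2 prod=4 -> [12 4 12 7]
Step 5: demand=4,sold=4 ship[2->3]=1 ship[1->2]=2 ship[0->1]=2 prod=4 -> [14 4 13 4]
Step 6: demand=4,sold=4 ship[2->3]=1 ship[1->2]=2 ship[0->1]=2 prod=4 -> [16 4 14 1]
Step 7: demand=4,sold=1 ship[2->3]=1 ship[1->2]=2 ship[0->1]=2 prod=4 -> [18 4 15 1]
Step 8: demand=4,sold=1 ship[2->3]=1 ship[1->2]=2 ship[0->1]=2 prod=4 -> [20 4 16 1]
Step 9: demand=4,sold=1 ship[2->3]=1 ship[1->2]=2 ship[0->1]=2 prod=4 -> [22 4 17 1]
Step 10: demand=4,sold=1 ship[2->3]=1 ship[1->2]=2 ship[0->1]=2 prod=4 -> [24 4 18 1]
Step 11: demand=4,sold=1 ship[2->3]=1 ship[1->2]=2 ship[0->1]=2 prod=4 -> [26 4 19 1]
Step 12: demand=4,sold=1 ship[2->3]=1 ship[1->2]=2 ship[0->1]=2 prod=4 -> [28 4 20 1]
First stockout at step 7

7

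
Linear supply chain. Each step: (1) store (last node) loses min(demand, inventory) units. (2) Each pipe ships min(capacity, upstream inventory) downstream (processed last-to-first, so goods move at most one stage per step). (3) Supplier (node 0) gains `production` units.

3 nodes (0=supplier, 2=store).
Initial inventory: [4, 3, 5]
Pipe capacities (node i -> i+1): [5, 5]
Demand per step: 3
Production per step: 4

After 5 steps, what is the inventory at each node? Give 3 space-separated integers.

Step 1: demand=3,sold=3 ship[1->2]=3 ship[0->1]=4 prod=4 -> inv=[4 4 5]
Step 2: demand=3,sold=3 ship[1->2]=4 ship[0->1]=4 prod=4 -> inv=[4 4 6]
Step 3: demand=3,sold=3 ship[1->2]=4 ship[0->1]=4 prod=4 -> inv=[4 4 7]
Step 4: demand=3,sold=3 ship[1->2]=4 ship[0->1]=4 prod=4 -> inv=[4 4 8]
Step 5: demand=3,sold=3 ship[1->2]=4 ship[0->1]=4 prod=4 -> inv=[4 4 9]

4 4 9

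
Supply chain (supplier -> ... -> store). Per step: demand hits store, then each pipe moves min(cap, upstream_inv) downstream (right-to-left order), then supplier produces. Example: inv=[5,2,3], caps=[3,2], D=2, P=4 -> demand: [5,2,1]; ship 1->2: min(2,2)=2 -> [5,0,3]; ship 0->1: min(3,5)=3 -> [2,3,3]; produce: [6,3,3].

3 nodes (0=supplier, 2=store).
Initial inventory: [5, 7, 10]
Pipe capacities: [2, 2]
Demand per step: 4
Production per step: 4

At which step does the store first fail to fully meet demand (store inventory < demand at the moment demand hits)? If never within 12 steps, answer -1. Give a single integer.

Step 1: demand=4,sold=4 ship[1->2]=2 ship[0->1]=2 prod=4 -> [7 7 8]
Step 2: demand=4,sold=4 ship[1->2]=2 ship[0->1]=2 prod=4 -> [9 7 6]
Step 3: demand=4,sold=4 ship[1->2]=2 ship[0->1]=2 prod=4 -> [11 7 4]
Step 4: demand=4,sold=4 ship[1->2]=2 ship[0->1]=2 prod=4 -> [13 7 2]
Step 5: demand=4,sold=2 ship[1->2]=2 ship[0->1]=2 prod=4 -> [15 7 2]
Step 6: demand=4,sold=2 ship[1->2]=2 ship[0->1]=2 prod=4 -> [17 7 2]
Step 7: demand=4,sold=2 ship[1->2]=2 ship[0->1]=2 prod=4 -> [19 7 2]
Step 8: demand=4,sold=2 ship[1->2]=2 ship[0->1]=2 prod=4 -> [21 7 2]
Step 9: demand=4,sold=2 ship[1->2]=2 ship[0->1]=2 prod=4 -> [23 7 2]
Step 10: demand=4,sold=2 ship[1->2]=2 ship[0->1]=2 prod=4 -> [25 7 2]
Step 11: demand=4,sold=2 ship[1->2]=2 ship[0->1]=2 prod=4 -> [27 7 2]
Step 12: demand=4,sold=2 ship[1->2]=2 ship[0->1]=2 prod=4 -> [29 7 2]
First stockout at step 5

5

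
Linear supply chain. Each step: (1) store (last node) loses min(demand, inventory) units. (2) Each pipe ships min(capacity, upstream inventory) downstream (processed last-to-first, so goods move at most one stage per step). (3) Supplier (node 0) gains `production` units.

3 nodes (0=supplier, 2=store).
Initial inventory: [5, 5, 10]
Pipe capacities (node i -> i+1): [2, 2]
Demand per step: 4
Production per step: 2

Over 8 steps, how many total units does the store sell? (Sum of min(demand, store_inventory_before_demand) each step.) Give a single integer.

Answer: 24

Derivation:
Step 1: sold=4 (running total=4) -> [5 5 8]
Step 2: sold=4 (running total=8) -> [5 5 6]
Step 3: sold=4 (running total=12) -> [5 5 4]
Step 4: sold=4 (running total=16) -> [5 5 2]
Step 5: sold=2 (running total=18) -> [5 5 2]
Step 6: sold=2 (running total=20) -> [5 5 2]
Step 7: sold=2 (running total=22) -> [5 5 2]
Step 8: sold=2 (running total=24) -> [5 5 2]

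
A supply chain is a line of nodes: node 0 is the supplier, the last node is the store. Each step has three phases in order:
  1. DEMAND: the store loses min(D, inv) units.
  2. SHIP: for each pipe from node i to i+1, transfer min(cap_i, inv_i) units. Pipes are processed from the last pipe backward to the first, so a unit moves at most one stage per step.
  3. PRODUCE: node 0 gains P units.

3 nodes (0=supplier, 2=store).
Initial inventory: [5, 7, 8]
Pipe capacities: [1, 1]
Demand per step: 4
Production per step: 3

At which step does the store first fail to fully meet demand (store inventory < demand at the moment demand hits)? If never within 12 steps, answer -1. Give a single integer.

Step 1: demand=4,sold=4 ship[1->2]=1 ship[0->1]=1 prod=3 -> [7 7 5]
Step 2: demand=4,sold=4 ship[1->2]=1 ship[0->1]=1 prod=3 -> [9 7 2]
Step 3: demand=4,sold=2 ship[1->2]=1 ship[0->1]=1 prod=3 -> [11 7 1]
Step 4: demand=4,sold=1 ship[1->2]=1 ship[0->1]=1 prod=3 -> [13 7 1]
Step 5: demand=4,sold=1 ship[1->2]=1 ship[0->1]=1 prod=3 -> [15 7 1]
Step 6: demand=4,sold=1 ship[1->2]=1 ship[0->1]=1 prod=3 -> [17 7 1]
Step 7: demand=4,sold=1 ship[1->2]=1 ship[0->1]=1 prod=3 -> [19 7 1]
Step 8: demand=4,sold=1 ship[1->2]=1 ship[0->1]=1 prod=3 -> [21 7 1]
Step 9: demand=4,sold=1 ship[1->2]=1 ship[0->1]=1 prod=3 -> [23 7 1]
Step 10: demand=4,sold=1 ship[1->2]=1 ship[0->1]=1 prod=3 -> [25 7 1]
Step 11: demand=4,sold=1 ship[1->2]=1 ship[0->1]=1 prod=3 -> [27 7 1]
Step 12: demand=4,sold=1 ship[1->2]=1 ship[0->1]=1 prod=3 -> [29 7 1]
First stockout at step 3

3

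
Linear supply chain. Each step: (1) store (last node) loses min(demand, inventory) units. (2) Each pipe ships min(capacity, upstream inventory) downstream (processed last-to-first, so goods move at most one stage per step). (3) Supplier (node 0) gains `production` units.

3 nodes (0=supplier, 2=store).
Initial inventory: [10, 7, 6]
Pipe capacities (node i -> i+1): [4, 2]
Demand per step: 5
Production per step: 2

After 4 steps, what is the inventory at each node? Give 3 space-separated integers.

Step 1: demand=5,sold=5 ship[1->2]=2 ship[0->1]=4 prod=2 -> inv=[8 9 3]
Step 2: demand=5,sold=3 ship[1->2]=2 ship[0->1]=4 prod=2 -> inv=[6 11 2]
Step 3: demand=5,sold=2 ship[1->2]=2 ship[0->1]=4 prod=2 -> inv=[4 13 2]
Step 4: demand=5,sold=2 ship[1->2]=2 ship[0->1]=4 prod=2 -> inv=[2 15 2]

2 15 2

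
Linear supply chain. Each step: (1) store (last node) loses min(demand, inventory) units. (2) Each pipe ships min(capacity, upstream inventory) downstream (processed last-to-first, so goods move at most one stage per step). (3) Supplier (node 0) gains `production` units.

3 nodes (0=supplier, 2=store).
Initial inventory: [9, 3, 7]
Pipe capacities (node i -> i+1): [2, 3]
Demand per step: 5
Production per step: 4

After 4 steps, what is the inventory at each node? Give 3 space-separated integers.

Step 1: demand=5,sold=5 ship[1->2]=3 ship[0->1]=2 prod=4 -> inv=[11 2 5]
Step 2: demand=5,sold=5 ship[1->2]=2 ship[0->1]=2 prod=4 -> inv=[13 2 2]
Step 3: demand=5,sold=2 ship[1->2]=2 ship[0->1]=2 prod=4 -> inv=[15 2 2]
Step 4: demand=5,sold=2 ship[1->2]=2 ship[0->1]=2 prod=4 -> inv=[17 2 2]

17 2 2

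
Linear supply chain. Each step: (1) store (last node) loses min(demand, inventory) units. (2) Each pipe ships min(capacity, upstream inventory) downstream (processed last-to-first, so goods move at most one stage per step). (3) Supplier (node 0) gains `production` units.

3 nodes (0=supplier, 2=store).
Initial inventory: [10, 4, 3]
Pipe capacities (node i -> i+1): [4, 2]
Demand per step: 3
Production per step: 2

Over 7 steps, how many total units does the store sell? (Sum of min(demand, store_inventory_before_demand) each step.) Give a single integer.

Answer: 15

Derivation:
Step 1: sold=3 (running total=3) -> [8 6 2]
Step 2: sold=2 (running total=5) -> [6 8 2]
Step 3: sold=2 (running total=7) -> [4 10 2]
Step 4: sold=2 (running total=9) -> [2 12 2]
Step 5: sold=2 (running total=11) -> [2 12 2]
Step 6: sold=2 (running total=13) -> [2 12 2]
Step 7: sold=2 (running total=15) -> [2 12 2]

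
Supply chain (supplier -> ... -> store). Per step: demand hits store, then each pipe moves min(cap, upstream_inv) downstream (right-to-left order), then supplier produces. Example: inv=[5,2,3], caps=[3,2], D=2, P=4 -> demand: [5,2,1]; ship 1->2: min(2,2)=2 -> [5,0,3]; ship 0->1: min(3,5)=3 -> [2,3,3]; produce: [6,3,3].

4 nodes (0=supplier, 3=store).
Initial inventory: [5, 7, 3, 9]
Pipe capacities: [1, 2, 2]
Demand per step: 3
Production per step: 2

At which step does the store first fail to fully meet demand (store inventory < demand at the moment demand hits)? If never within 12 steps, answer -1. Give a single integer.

Step 1: demand=3,sold=3 ship[2->3]=2 ship[1->2]=2 ship[0->1]=1 prod=2 -> [6 6 3 8]
Step 2: demand=3,sold=3 ship[2->3]=2 ship[1->2]=2 ship[0->1]=1 prod=2 -> [7 5 3 7]
Step 3: demand=3,sold=3 ship[2->3]=2 ship[1->2]=2 ship[0->1]=1 prod=2 -> [8 4 3 6]
Step 4: demand=3,sold=3 ship[2->3]=2 ship[1->2]=2 ship[0->1]=1 prod=2 -> [9 3 3 5]
Step 5: demand=3,sold=3 ship[2->3]=2 ship[1->2]=2 ship[0->1]=1 prod=2 -> [10 2 3 4]
Step 6: demand=3,sold=3 ship[2->3]=2 ship[1->2]=2 ship[0->1]=1 prod=2 -> [11 1 3 3]
Step 7: demand=3,sold=3 ship[2->3]=2 ship[1->2]=1 ship[0->1]=1 prod=2 -> [12 1 2 2]
Step 8: demand=3,sold=2 ship[2->3]=2 ship[1->2]=1 ship[0->1]=1 prod=2 -> [13 1 1 2]
Step 9: demand=3,sold=2 ship[2->3]=1 ship[1->2]=1 ship[0->1]=1 prod=2 -> [14 1 1 1]
Step 10: demand=3,sold=1 ship[2->3]=1 ship[1->2]=1 ship[0->1]=1 prod=2 -> [15 1 1 1]
Step 11: demand=3,sold=1 ship[2->3]=1 ship[1->2]=1 ship[0->1]=1 prod=2 -> [16 1 1 1]
Step 12: demand=3,sold=1 ship[2->3]=1 ship[1->2]=1 ship[0->1]=1 prod=2 -> [17 1 1 1]
First stockout at step 8

8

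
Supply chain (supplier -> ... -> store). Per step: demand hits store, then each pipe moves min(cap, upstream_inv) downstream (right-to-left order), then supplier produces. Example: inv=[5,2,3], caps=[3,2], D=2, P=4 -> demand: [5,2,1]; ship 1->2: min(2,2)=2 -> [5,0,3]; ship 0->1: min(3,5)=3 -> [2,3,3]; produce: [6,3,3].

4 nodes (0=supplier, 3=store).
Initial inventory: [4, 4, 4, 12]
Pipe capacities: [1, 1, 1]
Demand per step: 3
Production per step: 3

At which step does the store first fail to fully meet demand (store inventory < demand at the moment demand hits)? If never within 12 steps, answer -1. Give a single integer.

Step 1: demand=3,sold=3 ship[2->3]=1 ship[1->2]=1 ship[0->1]=1 prod=3 -> [6 4 4 10]
Step 2: demand=3,sold=3 ship[2->3]=1 ship[1->2]=1 ship[0->1]=1 prod=3 -> [8 4 4 8]
Step 3: demand=3,sold=3 ship[2->3]=1 ship[1->2]=1 ship[0->1]=1 prod=3 -> [10 4 4 6]
Step 4: demand=3,sold=3 ship[2->3]=1 ship[1->2]=1 ship[0->1]=1 prod=3 -> [12 4 4 4]
Step 5: demand=3,sold=3 ship[2->3]=1 ship[1->2]=1 ship[0->1]=1 prod=3 -> [14 4 4 2]
Step 6: demand=3,sold=2 ship[2->3]=1 ship[1->2]=1 ship[0->1]=1 prod=3 -> [16 4 4 1]
Step 7: demand=3,sold=1 ship[2->3]=1 ship[1->2]=1 ship[0->1]=1 prod=3 -> [18 4 4 1]
Step 8: demand=3,sold=1 ship[2->3]=1 ship[1->2]=1 ship[0->1]=1 prod=3 -> [20 4 4 1]
Step 9: demand=3,sold=1 ship[2->3]=1 ship[1->2]=1 ship[0->1]=1 prod=3 -> [22 4 4 1]
Step 10: demand=3,sold=1 ship[2->3]=1 ship[1->2]=1 ship[0->1]=1 prod=3 -> [24 4 4 1]
Step 11: demand=3,sold=1 ship[2->3]=1 ship[1->2]=1 ship[0->1]=1 prod=3 -> [26 4 4 1]
Step 12: demand=3,sold=1 ship[2->3]=1 ship[1->2]=1 ship[0->1]=1 prod=3 -> [28 4 4 1]
First stockout at step 6

6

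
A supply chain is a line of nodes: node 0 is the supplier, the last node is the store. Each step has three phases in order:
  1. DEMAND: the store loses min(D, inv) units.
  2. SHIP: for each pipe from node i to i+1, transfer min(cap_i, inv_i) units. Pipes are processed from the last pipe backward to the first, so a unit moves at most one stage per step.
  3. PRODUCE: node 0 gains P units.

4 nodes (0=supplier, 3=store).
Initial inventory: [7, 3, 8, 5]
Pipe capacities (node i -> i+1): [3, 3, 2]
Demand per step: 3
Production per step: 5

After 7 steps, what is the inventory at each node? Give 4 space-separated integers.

Step 1: demand=3,sold=3 ship[2->3]=2 ship[1->2]=3 ship[0->1]=3 prod=5 -> inv=[9 3 9 4]
Step 2: demand=3,sold=3 ship[2->3]=2 ship[1->2]=3 ship[0->1]=3 prod=5 -> inv=[11 3 10 3]
Step 3: demand=3,sold=3 ship[2->3]=2 ship[1->2]=3 ship[0->1]=3 prod=5 -> inv=[13 3 11 2]
Step 4: demand=3,sold=2 ship[2->3]=2 ship[1->2]=3 ship[0->1]=3 prod=5 -> inv=[15 3 12 2]
Step 5: demand=3,sold=2 ship[2->3]=2 ship[1->2]=3 ship[0->1]=3 prod=5 -> inv=[17 3 13 2]
Step 6: demand=3,sold=2 ship[2->3]=2 ship[1->2]=3 ship[0->1]=3 prod=5 -> inv=[19 3 14 2]
Step 7: demand=3,sold=2 ship[2->3]=2 ship[1->2]=3 ship[0->1]=3 prod=5 -> inv=[21 3 15 2]

21 3 15 2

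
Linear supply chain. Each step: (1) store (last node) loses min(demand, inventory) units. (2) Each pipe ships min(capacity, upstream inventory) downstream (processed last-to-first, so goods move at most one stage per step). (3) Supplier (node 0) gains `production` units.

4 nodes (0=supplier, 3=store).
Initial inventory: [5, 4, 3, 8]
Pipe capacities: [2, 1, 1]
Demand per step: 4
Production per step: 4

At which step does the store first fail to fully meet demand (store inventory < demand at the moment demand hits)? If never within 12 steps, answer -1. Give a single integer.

Step 1: demand=4,sold=4 ship[2->3]=1 ship[1->2]=1 ship[0->1]=2 prod=4 -> [7 5 3 5]
Step 2: demand=4,sold=4 ship[2->3]=1 ship[1->2]=1 ship[0->1]=2 prod=4 -> [9 6 3 2]
Step 3: demand=4,sold=2 ship[2->3]=1 ship[1->2]=1 ship[0->1]=2 prod=4 -> [11 7 3 1]
Step 4: demand=4,sold=1 ship[2->3]=1 ship[1->2]=1 ship[0->1]=2 prod=4 -> [13 8 3 1]
Step 5: demand=4,sold=1 ship[2->3]=1 ship[1->2]=1 ship[0->1]=2 prod=4 -> [15 9 3 1]
Step 6: demand=4,sold=1 ship[2->3]=1 ship[1->2]=1 ship[0->1]=2 prod=4 -> [17 10 3 1]
Step 7: demand=4,sold=1 ship[2->3]=1 ship[1->2]=1 ship[0->1]=2 prod=4 -> [19 11 3 1]
Step 8: demand=4,sold=1 ship[2->3]=1 ship[1->2]=1 ship[0->1]=2 prod=4 -> [21 12 3 1]
Step 9: demand=4,sold=1 ship[2->3]=1 ship[1->2]=1 ship[0->1]=2 prod=4 -> [23 13 3 1]
Step 10: demand=4,sold=1 ship[2->3]=1 ship[1->2]=1 ship[0->1]=2 prod=4 -> [25 14 3 1]
Step 11: demand=4,sold=1 ship[2->3]=1 ship[1->2]=1 ship[0->1]=2 prod=4 -> [27 15 3 1]
Step 12: demand=4,sold=1 ship[2->3]=1 ship[1->2]=1 ship[0->1]=2 prod=4 -> [29 16 3 1]
First stockout at step 3

3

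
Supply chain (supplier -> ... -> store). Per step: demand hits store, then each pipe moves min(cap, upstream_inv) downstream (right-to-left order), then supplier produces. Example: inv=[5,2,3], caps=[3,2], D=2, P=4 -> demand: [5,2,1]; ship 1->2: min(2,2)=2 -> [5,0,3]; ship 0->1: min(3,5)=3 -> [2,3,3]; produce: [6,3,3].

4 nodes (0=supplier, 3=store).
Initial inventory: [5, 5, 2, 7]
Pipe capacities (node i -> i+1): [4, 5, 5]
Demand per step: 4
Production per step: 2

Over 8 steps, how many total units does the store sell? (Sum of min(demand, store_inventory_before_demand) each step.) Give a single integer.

Answer: 27

Derivation:
Step 1: sold=4 (running total=4) -> [3 4 5 5]
Step 2: sold=4 (running total=8) -> [2 3 4 6]
Step 3: sold=4 (running total=12) -> [2 2 3 6]
Step 4: sold=4 (running total=16) -> [2 2 2 5]
Step 5: sold=4 (running total=20) -> [2 2 2 3]
Step 6: sold=3 (running total=23) -> [2 2 2 2]
Step 7: sold=2 (running total=25) -> [2 2 2 2]
Step 8: sold=2 (running total=27) -> [2 2 2 2]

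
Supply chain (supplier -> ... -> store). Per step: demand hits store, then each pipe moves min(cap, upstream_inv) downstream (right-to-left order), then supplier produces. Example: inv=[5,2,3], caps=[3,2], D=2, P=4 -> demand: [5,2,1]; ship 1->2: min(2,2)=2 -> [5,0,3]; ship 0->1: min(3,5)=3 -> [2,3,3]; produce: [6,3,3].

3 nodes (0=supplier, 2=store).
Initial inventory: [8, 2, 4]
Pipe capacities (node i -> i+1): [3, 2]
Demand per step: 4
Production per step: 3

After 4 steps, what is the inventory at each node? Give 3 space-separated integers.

Step 1: demand=4,sold=4 ship[1->2]=2 ship[0->1]=3 prod=3 -> inv=[8 3 2]
Step 2: demand=4,sold=2 ship[1->2]=2 ship[0->1]=3 prod=3 -> inv=[8 4 2]
Step 3: demand=4,sold=2 ship[1->2]=2 ship[0->1]=3 prod=3 -> inv=[8 5 2]
Step 4: demand=4,sold=2 ship[1->2]=2 ship[0->1]=3 prod=3 -> inv=[8 6 2]

8 6 2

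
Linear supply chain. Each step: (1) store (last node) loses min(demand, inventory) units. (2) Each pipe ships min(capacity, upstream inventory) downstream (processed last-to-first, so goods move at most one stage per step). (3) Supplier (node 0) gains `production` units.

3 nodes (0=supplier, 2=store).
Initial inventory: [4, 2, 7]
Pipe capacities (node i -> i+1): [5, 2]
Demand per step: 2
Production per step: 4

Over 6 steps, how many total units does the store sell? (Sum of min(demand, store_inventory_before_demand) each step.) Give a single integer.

Answer: 12

Derivation:
Step 1: sold=2 (running total=2) -> [4 4 7]
Step 2: sold=2 (running total=4) -> [4 6 7]
Step 3: sold=2 (running total=6) -> [4 8 7]
Step 4: sold=2 (running total=8) -> [4 10 7]
Step 5: sold=2 (running total=10) -> [4 12 7]
Step 6: sold=2 (running total=12) -> [4 14 7]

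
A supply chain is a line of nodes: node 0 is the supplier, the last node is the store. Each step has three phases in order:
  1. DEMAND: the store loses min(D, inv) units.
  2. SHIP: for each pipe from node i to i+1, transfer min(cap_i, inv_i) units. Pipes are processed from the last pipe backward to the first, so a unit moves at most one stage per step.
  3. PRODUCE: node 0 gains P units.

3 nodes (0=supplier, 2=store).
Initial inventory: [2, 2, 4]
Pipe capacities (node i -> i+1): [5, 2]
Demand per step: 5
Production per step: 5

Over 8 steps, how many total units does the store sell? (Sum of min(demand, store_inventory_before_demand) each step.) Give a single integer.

Answer: 18

Derivation:
Step 1: sold=4 (running total=4) -> [5 2 2]
Step 2: sold=2 (running total=6) -> [5 5 2]
Step 3: sold=2 (running total=8) -> [5 8 2]
Step 4: sold=2 (running total=10) -> [5 11 2]
Step 5: sold=2 (running total=12) -> [5 14 2]
Step 6: sold=2 (running total=14) -> [5 17 2]
Step 7: sold=2 (running total=16) -> [5 20 2]
Step 8: sold=2 (running total=18) -> [5 23 2]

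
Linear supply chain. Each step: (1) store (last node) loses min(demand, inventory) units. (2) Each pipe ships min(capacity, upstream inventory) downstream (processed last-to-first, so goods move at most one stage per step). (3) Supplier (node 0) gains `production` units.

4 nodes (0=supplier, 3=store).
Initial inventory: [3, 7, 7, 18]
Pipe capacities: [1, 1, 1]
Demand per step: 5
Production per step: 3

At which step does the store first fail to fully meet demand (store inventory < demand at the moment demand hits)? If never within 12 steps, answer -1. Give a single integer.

Step 1: demand=5,sold=5 ship[2->3]=1 ship[1->2]=1 ship[0->1]=1 prod=3 -> [5 7 7 14]
Step 2: demand=5,sold=5 ship[2->3]=1 ship[1->2]=1 ship[0->1]=1 prod=3 -> [7 7 7 10]
Step 3: demand=5,sold=5 ship[2->3]=1 ship[1->2]=1 ship[0->1]=1 prod=3 -> [9 7 7 6]
Step 4: demand=5,sold=5 ship[2->3]=1 ship[1->2]=1 ship[0->1]=1 prod=3 -> [11 7 7 2]
Step 5: demand=5,sold=2 ship[2->3]=1 ship[1->2]=1 ship[0->1]=1 prod=3 -> [13 7 7 1]
Step 6: demand=5,sold=1 ship[2->3]=1 ship[1->2]=1 ship[0->1]=1 prod=3 -> [15 7 7 1]
Step 7: demand=5,sold=1 ship[2->3]=1 ship[1->2]=1 ship[0->1]=1 prod=3 -> [17 7 7 1]
Step 8: demand=5,sold=1 ship[2->3]=1 ship[1->2]=1 ship[0->1]=1 prod=3 -> [19 7 7 1]
Step 9: demand=5,sold=1 ship[2->3]=1 ship[1->2]=1 ship[0->1]=1 prod=3 -> [21 7 7 1]
Step 10: demand=5,sold=1 ship[2->3]=1 ship[1->2]=1 ship[0->1]=1 prod=3 -> [23 7 7 1]
Step 11: demand=5,sold=1 ship[2->3]=1 ship[1->2]=1 ship[0->1]=1 prod=3 -> [25 7 7 1]
Step 12: demand=5,sold=1 ship[2->3]=1 ship[1->2]=1 ship[0->1]=1 prod=3 -> [27 7 7 1]
First stockout at step 5

5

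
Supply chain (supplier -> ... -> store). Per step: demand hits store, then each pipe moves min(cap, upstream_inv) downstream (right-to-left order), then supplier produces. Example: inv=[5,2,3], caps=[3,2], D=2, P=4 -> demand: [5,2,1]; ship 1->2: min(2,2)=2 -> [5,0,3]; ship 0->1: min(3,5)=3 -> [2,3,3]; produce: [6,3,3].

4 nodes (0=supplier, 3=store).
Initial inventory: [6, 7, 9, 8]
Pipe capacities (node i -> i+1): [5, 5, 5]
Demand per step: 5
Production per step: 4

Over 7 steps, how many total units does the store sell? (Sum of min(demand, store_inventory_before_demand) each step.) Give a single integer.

Step 1: sold=5 (running total=5) -> [5 7 9 8]
Step 2: sold=5 (running total=10) -> [4 7 9 8]
Step 3: sold=5 (running total=15) -> [4 6 9 8]
Step 4: sold=5 (running total=20) -> [4 5 9 8]
Step 5: sold=5 (running total=25) -> [4 4 9 8]
Step 6: sold=5 (running total=30) -> [4 4 8 8]
Step 7: sold=5 (running total=35) -> [4 4 7 8]

Answer: 35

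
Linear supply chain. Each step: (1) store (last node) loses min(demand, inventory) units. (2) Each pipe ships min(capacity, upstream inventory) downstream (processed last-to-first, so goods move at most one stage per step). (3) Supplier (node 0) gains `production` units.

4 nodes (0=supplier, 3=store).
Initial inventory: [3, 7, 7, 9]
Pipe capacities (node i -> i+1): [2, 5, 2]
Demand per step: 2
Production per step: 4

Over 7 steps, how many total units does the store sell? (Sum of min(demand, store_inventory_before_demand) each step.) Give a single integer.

Answer: 14

Derivation:
Step 1: sold=2 (running total=2) -> [5 4 10 9]
Step 2: sold=2 (running total=4) -> [7 2 12 9]
Step 3: sold=2 (running total=6) -> [9 2 12 9]
Step 4: sold=2 (running total=8) -> [11 2 12 9]
Step 5: sold=2 (running total=10) -> [13 2 12 9]
Step 6: sold=2 (running total=12) -> [15 2 12 9]
Step 7: sold=2 (running total=14) -> [17 2 12 9]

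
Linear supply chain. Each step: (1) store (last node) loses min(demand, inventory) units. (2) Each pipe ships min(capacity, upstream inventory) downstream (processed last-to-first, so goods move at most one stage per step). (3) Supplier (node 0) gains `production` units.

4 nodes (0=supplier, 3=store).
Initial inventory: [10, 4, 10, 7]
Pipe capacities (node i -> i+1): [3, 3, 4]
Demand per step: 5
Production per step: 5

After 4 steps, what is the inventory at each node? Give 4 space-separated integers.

Step 1: demand=5,sold=5 ship[2->3]=4 ship[1->2]=3 ship[0->1]=3 prod=5 -> inv=[12 4 9 6]
Step 2: demand=5,sold=5 ship[2->3]=4 ship[1->2]=3 ship[0->1]=3 prod=5 -> inv=[14 4 8 5]
Step 3: demand=5,sold=5 ship[2->3]=4 ship[1->2]=3 ship[0->1]=3 prod=5 -> inv=[16 4 7 4]
Step 4: demand=5,sold=4 ship[2->3]=4 ship[1->2]=3 ship[0->1]=3 prod=5 -> inv=[18 4 6 4]

18 4 6 4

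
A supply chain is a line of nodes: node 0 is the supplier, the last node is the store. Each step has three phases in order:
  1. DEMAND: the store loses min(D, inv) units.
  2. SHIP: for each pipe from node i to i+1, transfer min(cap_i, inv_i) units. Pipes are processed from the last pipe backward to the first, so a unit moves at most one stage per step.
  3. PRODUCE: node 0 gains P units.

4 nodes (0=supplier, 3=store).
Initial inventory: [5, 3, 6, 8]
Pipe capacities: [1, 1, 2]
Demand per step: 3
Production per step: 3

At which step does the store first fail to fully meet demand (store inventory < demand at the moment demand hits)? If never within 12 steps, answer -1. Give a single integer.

Step 1: demand=3,sold=3 ship[2->3]=2 ship[1->2]=1 ship[0->1]=1 prod=3 -> [7 3 5 7]
Step 2: demand=3,sold=3 ship[2->3]=2 ship[1->2]=1 ship[0->1]=1 prod=3 -> [9 3 4 6]
Step 3: demand=3,sold=3 ship[2->3]=2 ship[1->2]=1 ship[0->1]=1 prod=3 -> [11 3 3 5]
Step 4: demand=3,sold=3 ship[2->3]=2 ship[1->2]=1 ship[0->1]=1 prod=3 -> [13 3 2 4]
Step 5: demand=3,sold=3 ship[2->3]=2 ship[1->2]=1 ship[0->1]=1 prod=3 -> [15 3 1 3]
Step 6: demand=3,sold=3 ship[2->3]=1 ship[1->2]=1 ship[0->1]=1 prod=3 -> [17 3 1 1]
Step 7: demand=3,sold=1 ship[2->3]=1 ship[1->2]=1 ship[0->1]=1 prod=3 -> [19 3 1 1]
Step 8: demand=3,sold=1 ship[2->3]=1 ship[1->2]=1 ship[0->1]=1 prod=3 -> [21 3 1 1]
Step 9: demand=3,sold=1 ship[2->3]=1 ship[1->2]=1 ship[0->1]=1 prod=3 -> [23 3 1 1]
Step 10: demand=3,sold=1 ship[2->3]=1 ship[1->2]=1 ship[0->1]=1 prod=3 -> [25 3 1 1]
Step 11: demand=3,sold=1 ship[2->3]=1 ship[1->2]=1 ship[0->1]=1 prod=3 -> [27 3 1 1]
Step 12: demand=3,sold=1 ship[2->3]=1 ship[1->2]=1 ship[0->1]=1 prod=3 -> [29 3 1 1]
First stockout at step 7

7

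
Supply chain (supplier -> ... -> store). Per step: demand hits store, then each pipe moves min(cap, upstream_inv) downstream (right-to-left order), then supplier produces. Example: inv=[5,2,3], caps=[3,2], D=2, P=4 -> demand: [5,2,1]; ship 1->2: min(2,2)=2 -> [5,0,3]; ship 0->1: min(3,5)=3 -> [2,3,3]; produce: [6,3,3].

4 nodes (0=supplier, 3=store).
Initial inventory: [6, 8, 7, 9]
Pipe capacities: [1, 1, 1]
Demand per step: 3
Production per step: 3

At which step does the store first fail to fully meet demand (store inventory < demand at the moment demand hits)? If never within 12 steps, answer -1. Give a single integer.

Step 1: demand=3,sold=3 ship[2->3]=1 ship[1->2]=1 ship[0->1]=1 prod=3 -> [8 8 7 7]
Step 2: demand=3,sold=3 ship[2->3]=1 ship[1->2]=1 ship[0->1]=1 prod=3 -> [10 8 7 5]
Step 3: demand=3,sold=3 ship[2->3]=1 ship[1->2]=1 ship[0->1]=1 prod=3 -> [12 8 7 3]
Step 4: demand=3,sold=3 ship[2->3]=1 ship[1->2]=1 ship[0->1]=1 prod=3 -> [14 8 7 1]
Step 5: demand=3,sold=1 ship[2->3]=1 ship[1->2]=1 ship[0->1]=1 prod=3 -> [16 8 7 1]
Step 6: demand=3,sold=1 ship[2->3]=1 ship[1->2]=1 ship[0->1]=1 prod=3 -> [18 8 7 1]
Step 7: demand=3,sold=1 ship[2->3]=1 ship[1->2]=1 ship[0->1]=1 prod=3 -> [20 8 7 1]
Step 8: demand=3,sold=1 ship[2->3]=1 ship[1->2]=1 ship[0->1]=1 prod=3 -> [22 8 7 1]
Step 9: demand=3,sold=1 ship[2->3]=1 ship[1->2]=1 ship[0->1]=1 prod=3 -> [24 8 7 1]
Step 10: demand=3,sold=1 ship[2->3]=1 ship[1->2]=1 ship[0->1]=1 prod=3 -> [26 8 7 1]
Step 11: demand=3,sold=1 ship[2->3]=1 ship[1->2]=1 ship[0->1]=1 prod=3 -> [28 8 7 1]
Step 12: demand=3,sold=1 ship[2->3]=1 ship[1->2]=1 ship[0->1]=1 prod=3 -> [30 8 7 1]
First stockout at step 5

5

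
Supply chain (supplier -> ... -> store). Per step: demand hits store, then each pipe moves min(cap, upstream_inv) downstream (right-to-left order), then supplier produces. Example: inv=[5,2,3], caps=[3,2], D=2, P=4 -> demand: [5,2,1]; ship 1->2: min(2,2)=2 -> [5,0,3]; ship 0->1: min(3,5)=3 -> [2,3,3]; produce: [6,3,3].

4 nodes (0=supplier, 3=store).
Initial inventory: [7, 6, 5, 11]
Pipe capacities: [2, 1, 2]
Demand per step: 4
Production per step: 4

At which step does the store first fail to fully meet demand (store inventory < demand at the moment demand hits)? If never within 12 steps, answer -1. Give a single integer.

Step 1: demand=4,sold=4 ship[2->3]=2 ship[1->2]=1 ship[0->1]=2 prod=4 -> [9 7 4 9]
Step 2: demand=4,sold=4 ship[2->3]=2 ship[1->2]=1 ship[0->1]=2 prod=4 -> [11 8 3 7]
Step 3: demand=4,sold=4 ship[2->3]=2 ship[1->2]=1 ship[0->1]=2 prod=4 -> [13 9 2 5]
Step 4: demand=4,sold=4 ship[2->3]=2 ship[1->2]=1 ship[0->1]=2 prod=4 -> [15 10 1 3]
Step 5: demand=4,sold=3 ship[2->3]=1 ship[1->2]=1 ship[0->1]=2 prod=4 -> [17 11 1 1]
Step 6: demand=4,sold=1 ship[2->3]=1 ship[1->2]=1 ship[0->1]=2 prod=4 -> [19 12 1 1]
Step 7: demand=4,sold=1 ship[2->3]=1 ship[1->2]=1 ship[0->1]=2 prod=4 -> [21 13 1 1]
Step 8: demand=4,sold=1 ship[2->3]=1 ship[1->2]=1 ship[0->1]=2 prod=4 -> [23 14 1 1]
Step 9: demand=4,sold=1 ship[2->3]=1 ship[1->2]=1 ship[0->1]=2 prod=4 -> [25 15 1 1]
Step 10: demand=4,sold=1 ship[2->3]=1 ship[1->2]=1 ship[0->1]=2 prod=4 -> [27 16 1 1]
Step 11: demand=4,sold=1 ship[2->3]=1 ship[1->2]=1 ship[0->1]=2 prod=4 -> [29 17 1 1]
Step 12: demand=4,sold=1 ship[2->3]=1 ship[1->2]=1 ship[0->1]=2 prod=4 -> [31 18 1 1]
First stockout at step 5

5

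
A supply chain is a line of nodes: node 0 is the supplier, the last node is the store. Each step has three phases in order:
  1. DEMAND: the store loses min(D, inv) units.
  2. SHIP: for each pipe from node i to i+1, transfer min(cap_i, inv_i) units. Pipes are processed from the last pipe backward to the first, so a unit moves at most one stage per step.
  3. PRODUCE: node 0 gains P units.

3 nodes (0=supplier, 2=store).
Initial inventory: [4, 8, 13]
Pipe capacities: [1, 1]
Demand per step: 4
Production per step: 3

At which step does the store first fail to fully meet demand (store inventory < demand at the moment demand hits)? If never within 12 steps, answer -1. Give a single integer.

Step 1: demand=4,sold=4 ship[1->2]=1 ship[0->1]=1 prod=3 -> [6 8 10]
Step 2: demand=4,sold=4 ship[1->2]=1 ship[0->1]=1 prod=3 -> [8 8 7]
Step 3: demand=4,sold=4 ship[1->2]=1 ship[0->1]=1 prod=3 -> [10 8 4]
Step 4: demand=4,sold=4 ship[1->2]=1 ship[0->1]=1 prod=3 -> [12 8 1]
Step 5: demand=4,sold=1 ship[1->2]=1 ship[0->1]=1 prod=3 -> [14 8 1]
Step 6: demand=4,sold=1 ship[1->2]=1 ship[0->1]=1 prod=3 -> [16 8 1]
Step 7: demand=4,sold=1 ship[1->2]=1 ship[0->1]=1 prod=3 -> [18 8 1]
Step 8: demand=4,sold=1 ship[1->2]=1 ship[0->1]=1 prod=3 -> [20 8 1]
Step 9: demand=4,sold=1 ship[1->2]=1 ship[0->1]=1 prod=3 -> [22 8 1]
Step 10: demand=4,sold=1 ship[1->2]=1 ship[0->1]=1 prod=3 -> [24 8 1]
Step 11: demand=4,sold=1 ship[1->2]=1 ship[0->1]=1 prod=3 -> [26 8 1]
Step 12: demand=4,sold=1 ship[1->2]=1 ship[0->1]=1 prod=3 -> [28 8 1]
First stockout at step 5

5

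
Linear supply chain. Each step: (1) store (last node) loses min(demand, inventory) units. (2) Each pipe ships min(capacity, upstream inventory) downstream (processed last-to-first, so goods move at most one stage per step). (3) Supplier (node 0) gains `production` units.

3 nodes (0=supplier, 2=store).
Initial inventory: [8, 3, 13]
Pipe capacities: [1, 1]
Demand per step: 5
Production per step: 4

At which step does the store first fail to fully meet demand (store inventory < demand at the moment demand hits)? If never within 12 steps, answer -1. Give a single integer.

Step 1: demand=5,sold=5 ship[1->2]=1 ship[0->1]=1 prod=4 -> [11 3 9]
Step 2: demand=5,sold=5 ship[1->2]=1 ship[0->1]=1 prod=4 -> [14 3 5]
Step 3: demand=5,sold=5 ship[1->2]=1 ship[0->1]=1 prod=4 -> [17 3 1]
Step 4: demand=5,sold=1 ship[1->2]=1 ship[0->1]=1 prod=4 -> [20 3 1]
Step 5: demand=5,sold=1 ship[1->2]=1 ship[0->1]=1 prod=4 -> [23 3 1]
Step 6: demand=5,sold=1 ship[1->2]=1 ship[0->1]=1 prod=4 -> [26 3 1]
Step 7: demand=5,sold=1 ship[1->2]=1 ship[0->1]=1 prod=4 -> [29 3 1]
Step 8: demand=5,sold=1 ship[1->2]=1 ship[0->1]=1 prod=4 -> [32 3 1]
Step 9: demand=5,sold=1 ship[1->2]=1 ship[0->1]=1 prod=4 -> [35 3 1]
Step 10: demand=5,sold=1 ship[1->2]=1 ship[0->1]=1 prod=4 -> [38 3 1]
Step 11: demand=5,sold=1 ship[1->2]=1 ship[0->1]=1 prod=4 -> [41 3 1]
Step 12: demand=5,sold=1 ship[1->2]=1 ship[0->1]=1 prod=4 -> [44 3 1]
First stockout at step 4

4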